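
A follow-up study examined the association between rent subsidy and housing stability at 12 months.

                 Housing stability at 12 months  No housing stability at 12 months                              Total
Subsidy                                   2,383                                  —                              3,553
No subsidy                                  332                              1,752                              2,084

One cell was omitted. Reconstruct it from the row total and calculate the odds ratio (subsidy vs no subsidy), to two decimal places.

10.75

The missing cell is in the exposed row: 3553 − 2383 = 1170.
So a = 2383, b = 1170, c = 332, d = 1752.
OR = (a·d)/(b·c) = (2383 × 1752) / (1170 × 332) = 4175016 / 388440 = 10.74816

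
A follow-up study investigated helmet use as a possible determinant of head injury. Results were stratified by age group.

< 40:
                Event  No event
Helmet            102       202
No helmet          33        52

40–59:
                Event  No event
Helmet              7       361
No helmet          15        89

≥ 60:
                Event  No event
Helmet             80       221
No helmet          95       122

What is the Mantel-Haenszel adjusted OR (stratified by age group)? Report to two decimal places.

0.49

OR_MH = Σ(aᵢdᵢ/nᵢ) / Σ(bᵢcᵢ/nᵢ), where nᵢ is the stratum total.
Stratum 1 (< 40): n = 389; a·d/n = 102·52/389 = 13.6350; b·c/n = 202·33/389 = 17.1362
Stratum 2 (40–59): n = 472; a·d/n = 7·89/472 = 1.3199; b·c/n = 361·15/472 = 11.4725
Stratum 3 (≥ 60): n = 518; a·d/n = 80·122/518 = 18.8417; b·c/n = 221·95/518 = 40.5309
OR_MH = (13.6350 + 1.3199 + 18.8417) / (17.1362 + 11.4725 + 40.5309) = 33.7966 / 69.1396 = 0.48882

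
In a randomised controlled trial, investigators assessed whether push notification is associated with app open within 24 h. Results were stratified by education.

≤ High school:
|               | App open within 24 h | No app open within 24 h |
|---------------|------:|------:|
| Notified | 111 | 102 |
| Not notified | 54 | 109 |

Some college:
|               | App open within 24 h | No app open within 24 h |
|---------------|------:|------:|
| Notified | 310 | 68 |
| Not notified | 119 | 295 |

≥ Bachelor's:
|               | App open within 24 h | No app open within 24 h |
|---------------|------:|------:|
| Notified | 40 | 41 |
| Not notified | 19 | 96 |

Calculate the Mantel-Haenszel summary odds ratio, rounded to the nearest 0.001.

OR_MH = Σ(aᵢdᵢ/nᵢ) / Σ(bᵢcᵢ/nᵢ), where nᵢ is the stratum total.
Stratum 1 (≤ High school): n = 376; a·d/n = 111·109/376 = 32.1782; b·c/n = 102·54/376 = 14.6489
Stratum 2 (Some college): n = 792; a·d/n = 310·295/792 = 115.4672; b·c/n = 68·119/792 = 10.2172
Stratum 3 (≥ Bachelor's): n = 196; a·d/n = 40·96/196 = 19.5918; b·c/n = 41·19/196 = 3.9745
OR_MH = (32.1782 + 115.4672 + 19.5918) / (14.6489 + 10.2172 + 3.9745) = 167.2372 / 28.8406 = 5.79867

5.799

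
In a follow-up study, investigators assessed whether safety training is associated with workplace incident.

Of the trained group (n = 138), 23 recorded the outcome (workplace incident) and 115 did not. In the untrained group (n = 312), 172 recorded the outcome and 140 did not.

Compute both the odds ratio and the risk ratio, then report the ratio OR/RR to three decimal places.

From the description: a = 23, b = 115, c = 172, d = 140.
OR = (23·140)/(115·172) = 3220/19780 = 0.16279
Risk in exposed = 23/138 = 0.16667; risk in unexposed = 172/312 = 0.55128; RR = 0.30233
OR/RR = 0.16279 / 0.30233 = 0.53846
The outcome is not rare, so the OR lies further from 1 than the RR.

0.538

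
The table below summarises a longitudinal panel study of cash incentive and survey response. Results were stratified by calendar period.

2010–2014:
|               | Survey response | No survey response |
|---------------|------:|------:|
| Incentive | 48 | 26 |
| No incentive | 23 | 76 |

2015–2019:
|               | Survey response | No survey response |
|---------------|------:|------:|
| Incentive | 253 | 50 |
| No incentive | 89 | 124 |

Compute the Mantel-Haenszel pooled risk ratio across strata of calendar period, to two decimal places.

RR_MH = Σ(aᵢ·n₀ᵢ/nᵢ) / Σ(cᵢ·n₁ᵢ/nᵢ), with n₁ᵢ = aᵢ+bᵢ (exposed), n₀ᵢ = cᵢ+dᵢ (unexposed), nᵢ = n₁ᵢ+n₀ᵢ.
Stratum 1 (2010–2014): n₁ = 74, n₀ = 99, n = 173; a·n₀/n = 48·99/173 = 27.4682; c·n₁/n = 23·74/173 = 9.8382
Stratum 2 (2015–2019): n₁ = 303, n₀ = 213, n = 516; a·n₀/n = 253·213/516 = 104.4360; c·n₁/n = 89·303/516 = 52.2616
RR_MH = (27.4682 + 104.4360) / (9.8382 + 52.2616) = 131.9043 / 62.0998 = 2.12407

2.12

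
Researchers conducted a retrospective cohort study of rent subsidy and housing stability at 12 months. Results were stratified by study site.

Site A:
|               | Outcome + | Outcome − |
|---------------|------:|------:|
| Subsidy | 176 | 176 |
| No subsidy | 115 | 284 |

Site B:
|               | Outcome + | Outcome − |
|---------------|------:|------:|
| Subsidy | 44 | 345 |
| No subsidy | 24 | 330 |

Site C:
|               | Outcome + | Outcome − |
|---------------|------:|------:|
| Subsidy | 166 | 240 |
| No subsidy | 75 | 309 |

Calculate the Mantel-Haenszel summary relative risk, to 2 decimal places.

RR_MH = Σ(aᵢ·n₀ᵢ/nᵢ) / Σ(cᵢ·n₁ᵢ/nᵢ), with n₁ᵢ = aᵢ+bᵢ (exposed), n₀ᵢ = cᵢ+dᵢ (unexposed), nᵢ = n₁ᵢ+n₀ᵢ.
Stratum 1 (Site A): n₁ = 352, n₀ = 399, n = 751; a·n₀/n = 176·399/751 = 93.5073; c·n₁/n = 115·352/751 = 53.9015
Stratum 2 (Site B): n₁ = 389, n₀ = 354, n = 743; a·n₀/n = 44·354/743 = 20.9637; c·n₁/n = 24·389/743 = 12.5653
Stratum 3 (Site C): n₁ = 406, n₀ = 384, n = 790; a·n₀/n = 166·384/790 = 80.6886; c·n₁/n = 75·406/790 = 38.5443
RR_MH = (93.5073 + 20.9637 + 80.6886) / (53.9015 + 12.5653 + 38.5443) = 195.1596 / 105.0110 = 1.85847

1.86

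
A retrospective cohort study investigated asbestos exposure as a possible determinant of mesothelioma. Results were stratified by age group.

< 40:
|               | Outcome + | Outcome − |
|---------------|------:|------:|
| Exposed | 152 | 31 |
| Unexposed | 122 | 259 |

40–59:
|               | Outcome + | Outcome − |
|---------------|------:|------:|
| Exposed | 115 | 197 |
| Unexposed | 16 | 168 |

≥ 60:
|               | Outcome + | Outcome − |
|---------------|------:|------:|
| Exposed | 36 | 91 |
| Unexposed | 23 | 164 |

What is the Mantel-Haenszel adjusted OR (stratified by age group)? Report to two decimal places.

6.47

OR_MH = Σ(aᵢdᵢ/nᵢ) / Σ(bᵢcᵢ/nᵢ), where nᵢ is the stratum total.
Stratum 1 (< 40): n = 564; a·d/n = 152·259/564 = 69.8014; b·c/n = 31·122/564 = 6.7057
Stratum 2 (40–59): n = 496; a·d/n = 115·168/496 = 38.9516; b·c/n = 197·16/496 = 6.3548
Stratum 3 (≥ 60): n = 314; a·d/n = 36·164/314 = 18.8025; b·c/n = 91·23/314 = 6.6656
OR_MH = (69.8014 + 38.9516 + 18.8025) / (6.7057 + 6.3548 + 6.6656) = 127.5556 / 19.7261 = 6.46633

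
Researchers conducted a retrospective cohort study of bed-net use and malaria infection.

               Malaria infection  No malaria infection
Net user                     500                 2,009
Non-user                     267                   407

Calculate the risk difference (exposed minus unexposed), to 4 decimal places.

-0.1969

Cells: a = 500, b = 2009, c = 267, d = 407.
Risk in exposed = 500/2509 = 0.199283; risk in unexposed = 267/674 = 0.396142.
Risk difference = 0.199283 − 0.396142 = -0.196860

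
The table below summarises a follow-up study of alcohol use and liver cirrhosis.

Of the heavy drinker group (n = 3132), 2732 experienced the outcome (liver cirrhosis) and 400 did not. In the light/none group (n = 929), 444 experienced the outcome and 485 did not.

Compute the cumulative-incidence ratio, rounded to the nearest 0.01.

1.83

From the description: a = 2732, b = 400, c = 444, d = 485.
Risk in exposed = 2732/3132 = 0.87229; risk in unexposed = 444/929 = 0.47793.
RR = 0.87229 / 0.47793 = 1.82512
The risk among the exposed is 1.83 times that among the unexposed.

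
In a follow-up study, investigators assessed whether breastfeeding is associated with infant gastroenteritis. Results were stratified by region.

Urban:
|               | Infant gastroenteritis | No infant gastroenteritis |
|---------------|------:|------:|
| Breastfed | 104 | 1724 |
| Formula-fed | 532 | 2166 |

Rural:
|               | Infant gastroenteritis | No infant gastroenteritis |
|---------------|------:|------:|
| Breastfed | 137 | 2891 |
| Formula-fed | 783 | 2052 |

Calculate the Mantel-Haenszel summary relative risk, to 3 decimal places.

0.207

RR_MH = Σ(aᵢ·n₀ᵢ/nᵢ) / Σ(cᵢ·n₁ᵢ/nᵢ), with n₁ᵢ = aᵢ+bᵢ (exposed), n₀ᵢ = cᵢ+dᵢ (unexposed), nᵢ = n₁ᵢ+n₀ᵢ.
Stratum 1 (Urban): n₁ = 1828, n₀ = 2698, n = 4526; a·n₀/n = 104·2698/4526 = 61.9956; c·n₁/n = 532·1828/4526 = 214.8688
Stratum 2 (Rural): n₁ = 3028, n₀ = 2835, n = 5863; a·n₀/n = 137·2835/5863 = 66.2451; c·n₁/n = 783·3028/5863 = 404.3875
RR_MH = (61.9956 + 66.2451) / (214.8688 + 404.3875) = 128.2407 / 619.2563 = 0.20709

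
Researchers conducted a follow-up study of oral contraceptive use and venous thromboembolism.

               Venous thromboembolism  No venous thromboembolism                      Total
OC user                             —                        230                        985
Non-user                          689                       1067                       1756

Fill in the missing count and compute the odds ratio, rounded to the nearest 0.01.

The missing cell is in the exposed row: 985 − 230 = 755.
So a = 755, b = 230, c = 689, d = 1067.
OR = (a·d)/(b·c) = (755 × 1067) / (230 × 689) = 805585 / 158470 = 5.08352

5.08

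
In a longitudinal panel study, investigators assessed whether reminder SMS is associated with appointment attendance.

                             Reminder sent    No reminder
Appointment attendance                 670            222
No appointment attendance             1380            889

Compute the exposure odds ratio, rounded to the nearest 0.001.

1.944

Reading the table with exposure as columns: a = 670 (Reminder sent, case), b = 1380 (Reminder sent, non-case), c = 222 (No reminder, case), d = 889.
OR = (a·d)/(b·c) = (670 × 889) / (1380 × 222) = 595630 / 306360 = 1.94422
The odds of appointment attendance are about 1.94 times as high in the reminder sent group.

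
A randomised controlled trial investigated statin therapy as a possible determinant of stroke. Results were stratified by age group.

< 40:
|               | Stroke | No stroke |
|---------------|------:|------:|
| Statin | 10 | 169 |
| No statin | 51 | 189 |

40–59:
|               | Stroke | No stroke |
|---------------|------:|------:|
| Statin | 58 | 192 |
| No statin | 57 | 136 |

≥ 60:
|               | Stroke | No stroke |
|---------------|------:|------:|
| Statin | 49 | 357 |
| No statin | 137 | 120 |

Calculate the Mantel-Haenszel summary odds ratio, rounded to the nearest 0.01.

OR_MH = Σ(aᵢdᵢ/nᵢ) / Σ(bᵢcᵢ/nᵢ), where nᵢ is the stratum total.
Stratum 1 (< 40): n = 419; a·d/n = 10·189/419 = 4.5107; b·c/n = 169·51/419 = 20.5704
Stratum 2 (40–59): n = 443; a·d/n = 58·136/443 = 17.8059; b·c/n = 192·57/443 = 24.7043
Stratum 3 (≥ 60): n = 663; a·d/n = 49·120/663 = 8.8688; b·c/n = 357·137/663 = 73.7692
OR_MH = (4.5107 + 17.8059 + 8.8688) / (20.5704 + 24.7043 + 73.7692) = 31.1854 / 119.0439 = 0.26197

0.26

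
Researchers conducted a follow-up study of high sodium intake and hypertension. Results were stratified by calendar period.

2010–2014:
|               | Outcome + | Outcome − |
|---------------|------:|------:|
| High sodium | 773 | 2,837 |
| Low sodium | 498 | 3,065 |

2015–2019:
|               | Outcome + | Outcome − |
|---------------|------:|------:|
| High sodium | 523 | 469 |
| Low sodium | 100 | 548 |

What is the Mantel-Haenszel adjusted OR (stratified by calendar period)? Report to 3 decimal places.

2.239

OR_MH = Σ(aᵢdᵢ/nᵢ) / Σ(bᵢcᵢ/nᵢ), where nᵢ is the stratum total.
Stratum 1 (2010–2014): n = 7173; a·d/n = 773·3065/7173 = 330.3004; b·c/n = 2837·498/7173 = 196.9645
Stratum 2 (2015–2019): n = 1640; a·d/n = 523·548/1640 = 174.7585; b·c/n = 469·100/1640 = 28.5976
OR_MH = (330.3004 + 174.7585) / (196.9645 + 28.5976) = 505.0590 / 225.5620 = 2.23911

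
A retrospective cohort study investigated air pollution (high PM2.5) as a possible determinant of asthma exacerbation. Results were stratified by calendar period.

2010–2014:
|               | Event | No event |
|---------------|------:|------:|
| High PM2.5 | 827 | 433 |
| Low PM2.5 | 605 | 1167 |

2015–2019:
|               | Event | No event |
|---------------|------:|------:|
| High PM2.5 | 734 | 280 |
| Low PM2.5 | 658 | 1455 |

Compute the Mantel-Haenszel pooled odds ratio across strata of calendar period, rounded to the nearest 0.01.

4.54

OR_MH = Σ(aᵢdᵢ/nᵢ) / Σ(bᵢcᵢ/nᵢ), where nᵢ is the stratum total.
Stratum 1 (2010–2014): n = 3032; a·d/n = 827·1167/3032 = 318.3077; b·c/n = 433·605/3032 = 86.4001
Stratum 2 (2015–2019): n = 3127; a·d/n = 734·1455/3127 = 341.5318; b·c/n = 280·658/3127 = 58.9191
OR_MH = (318.3077 + 341.5318) / (86.4001 + 58.9191) = 659.8395 / 145.3192 = 4.54062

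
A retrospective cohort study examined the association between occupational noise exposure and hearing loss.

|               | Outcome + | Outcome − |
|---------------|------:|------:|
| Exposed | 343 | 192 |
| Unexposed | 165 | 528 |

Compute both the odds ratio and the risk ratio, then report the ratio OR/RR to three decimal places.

2.123

Cells: a = 343, b = 192, c = 165, d = 528.
OR = (343·528)/(192·165) = 181104/31680 = 5.71667
Risk in exposed = 343/535 = 0.64112; risk in unexposed = 165/693 = 0.23810; RR = 2.69271
OR/RR = 5.71667 / 2.69271 = 2.12302
The outcome is not rare, so the OR lies further from 1 than the RR.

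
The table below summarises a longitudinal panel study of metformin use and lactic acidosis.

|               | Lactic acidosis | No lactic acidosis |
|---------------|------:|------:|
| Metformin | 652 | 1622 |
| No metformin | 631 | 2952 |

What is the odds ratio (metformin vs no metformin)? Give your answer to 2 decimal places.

1.88

Cells: a = 652, b = 1622, c = 631, d = 2952.
OR = (a·d)/(b·c) = (652 × 2952) / (1622 × 631) = 1924704 / 1023482 = 1.88055
The odds of lactic acidosis are about 1.88 times as high in the metformin group.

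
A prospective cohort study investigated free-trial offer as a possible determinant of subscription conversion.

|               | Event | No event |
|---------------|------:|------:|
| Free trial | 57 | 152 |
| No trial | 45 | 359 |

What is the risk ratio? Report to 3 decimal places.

Cells: a = 57, b = 152, c = 45, d = 359.
Risk in exposed = 57/209 = 0.27273; risk in unexposed = 45/404 = 0.11139.
RR = 0.27273 / 0.11139 = 2.44848
The risk among the exposed is 2.45 times that among the unexposed.

2.448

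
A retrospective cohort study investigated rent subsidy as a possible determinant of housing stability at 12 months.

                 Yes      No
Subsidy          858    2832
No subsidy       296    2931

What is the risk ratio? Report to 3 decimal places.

Cells: a = 858, b = 2832, c = 296, d = 2931.
Risk in exposed = 858/3690 = 0.23252; risk in unexposed = 296/3227 = 0.09173.
RR = 0.23252 / 0.09173 = 2.53494
The risk among the exposed is 2.53 times that among the unexposed.

2.535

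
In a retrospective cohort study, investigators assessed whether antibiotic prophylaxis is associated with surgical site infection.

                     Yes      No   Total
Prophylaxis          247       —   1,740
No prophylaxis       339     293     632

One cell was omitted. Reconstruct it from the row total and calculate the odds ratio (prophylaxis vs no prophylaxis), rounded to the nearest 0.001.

0.143

The missing cell is in the exposed row: 1740 − 247 = 1493.
So a = 247, b = 1493, c = 339, d = 293.
OR = (a·d)/(b·c) = (247 × 293) / (1493 × 339) = 72371 / 506127 = 0.14299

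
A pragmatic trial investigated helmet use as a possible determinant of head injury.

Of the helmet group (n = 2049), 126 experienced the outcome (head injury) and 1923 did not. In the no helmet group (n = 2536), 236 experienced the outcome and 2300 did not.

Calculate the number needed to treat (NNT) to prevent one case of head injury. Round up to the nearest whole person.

Risk in treated group = 126/2049 = 0.06149; risk in control = 236/2536 = 0.09306.
Absolute risk reduction = 0.09306 − 0.06149 = 0.03157
NNT = 1 / ARR = 1 / 0.03157 = 31.679 → round up → 32

32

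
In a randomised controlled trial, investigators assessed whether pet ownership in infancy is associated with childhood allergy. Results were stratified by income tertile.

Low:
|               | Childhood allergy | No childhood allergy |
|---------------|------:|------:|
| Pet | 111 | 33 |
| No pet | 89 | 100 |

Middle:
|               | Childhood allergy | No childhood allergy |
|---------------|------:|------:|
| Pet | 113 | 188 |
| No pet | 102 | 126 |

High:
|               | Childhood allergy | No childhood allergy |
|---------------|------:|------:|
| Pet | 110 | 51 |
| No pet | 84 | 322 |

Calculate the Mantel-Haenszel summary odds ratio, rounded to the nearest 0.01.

OR_MH = Σ(aᵢdᵢ/nᵢ) / Σ(bᵢcᵢ/nᵢ), where nᵢ is the stratum total.
Stratum 1 (Low): n = 333; a·d/n = 111·100/333 = 33.3333; b·c/n = 33·89/333 = 8.8198
Stratum 2 (Middle): n = 529; a·d/n = 113·126/529 = 26.9149; b·c/n = 188·102/529 = 36.2495
Stratum 3 (High): n = 567; a·d/n = 110·322/567 = 62.4691; b·c/n = 51·84/567 = 7.5556
OR_MH = (33.3333 + 26.9149 + 62.4691) / (8.8198 + 36.2495 + 7.5556) = 122.7174 / 52.6249 = 2.33193

2.33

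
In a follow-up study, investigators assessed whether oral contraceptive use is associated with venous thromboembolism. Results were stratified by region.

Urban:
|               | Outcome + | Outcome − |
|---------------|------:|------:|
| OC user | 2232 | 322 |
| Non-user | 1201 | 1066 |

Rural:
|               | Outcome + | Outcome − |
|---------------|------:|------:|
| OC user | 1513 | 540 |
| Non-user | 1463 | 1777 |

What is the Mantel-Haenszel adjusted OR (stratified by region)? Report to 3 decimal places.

4.364

OR_MH = Σ(aᵢdᵢ/nᵢ) / Σ(bᵢcᵢ/nᵢ), where nᵢ is the stratum total.
Stratum 1 (Urban): n = 4821; a·d/n = 2232·1066/4821 = 493.5308; b·c/n = 322·1201/4821 = 80.2161
Stratum 2 (Rural): n = 5293; a·d/n = 1513·1777/5293 = 507.9541; b·c/n = 540·1463/5293 = 149.2575
OR_MH = (493.5308 + 507.9541) / (80.2161 + 149.2575) = 1001.4849 / 229.4736 = 4.36427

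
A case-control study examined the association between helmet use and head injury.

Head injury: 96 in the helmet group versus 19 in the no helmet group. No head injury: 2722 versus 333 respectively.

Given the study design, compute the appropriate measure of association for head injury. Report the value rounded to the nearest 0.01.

From the description: a = 96, b = 2722, c = 19, d = 333.
This is a case-control study: participants were sampled on outcome status, so risks in the source population cannot be estimated directly — relative risk is not valid here. The odds ratio is the appropriate measure.
OR = (a·d)/(b·c) = (96 × 333) / (2722 × 19) = 31968 / 51718 = 0.61812

0.62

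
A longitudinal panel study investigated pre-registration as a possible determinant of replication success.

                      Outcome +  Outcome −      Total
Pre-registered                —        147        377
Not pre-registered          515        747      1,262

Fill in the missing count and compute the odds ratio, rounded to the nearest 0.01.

The missing cell is in the exposed row: 377 − 147 = 230.
So a = 230, b = 147, c = 515, d = 747.
OR = (a·d)/(b·c) = (230 × 747) / (147 × 515) = 171810 / 75705 = 2.26947

2.27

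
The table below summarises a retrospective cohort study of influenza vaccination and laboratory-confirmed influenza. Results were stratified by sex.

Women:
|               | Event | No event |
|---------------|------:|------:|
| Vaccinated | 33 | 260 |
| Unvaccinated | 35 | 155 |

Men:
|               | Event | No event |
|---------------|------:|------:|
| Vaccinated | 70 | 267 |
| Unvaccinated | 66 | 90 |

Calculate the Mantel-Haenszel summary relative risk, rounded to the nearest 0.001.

RR_MH = Σ(aᵢ·n₀ᵢ/nᵢ) / Σ(cᵢ·n₁ᵢ/nᵢ), with n₁ᵢ = aᵢ+bᵢ (exposed), n₀ᵢ = cᵢ+dᵢ (unexposed), nᵢ = n₁ᵢ+n₀ᵢ.
Stratum 1 (Women): n₁ = 293, n₀ = 190, n = 483; a·n₀/n = 33·190/483 = 12.9814; c·n₁/n = 35·293/483 = 21.2319
Stratum 2 (Men): n₁ = 337, n₀ = 156, n = 493; a·n₀/n = 70·156/493 = 22.1501; c·n₁/n = 66·337/493 = 45.1156
RR_MH = (12.9814 + 22.1501) / (21.2319 + 45.1156) = 35.1315 / 66.3475 = 0.52951

0.530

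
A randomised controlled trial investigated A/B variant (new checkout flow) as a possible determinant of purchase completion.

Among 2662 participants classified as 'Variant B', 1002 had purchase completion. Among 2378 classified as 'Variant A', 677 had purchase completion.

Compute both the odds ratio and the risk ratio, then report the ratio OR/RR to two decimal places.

From the description: a = 1002, b = 1660, c = 677, d = 1701.
OR = (1002·1701)/(1660·677) = 1704402/1123820 = 1.51661
Risk in exposed = 1002/2662 = 0.37641; risk in unexposed = 677/2378 = 0.28469; RR = 1.32216
OR/RR = 1.51661 / 1.32216 = 1.14708
The outcome is not rare, so the OR lies further from 1 than the RR.

1.15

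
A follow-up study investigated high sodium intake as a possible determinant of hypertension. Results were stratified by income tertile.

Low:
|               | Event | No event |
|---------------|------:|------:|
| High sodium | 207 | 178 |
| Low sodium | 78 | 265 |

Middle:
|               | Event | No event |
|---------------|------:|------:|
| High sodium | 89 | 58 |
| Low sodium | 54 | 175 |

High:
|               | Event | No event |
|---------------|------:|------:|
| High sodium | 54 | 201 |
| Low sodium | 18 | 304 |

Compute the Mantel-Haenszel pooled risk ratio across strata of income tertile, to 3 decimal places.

RR_MH = Σ(aᵢ·n₀ᵢ/nᵢ) / Σ(cᵢ·n₁ᵢ/nᵢ), with n₁ᵢ = aᵢ+bᵢ (exposed), n₀ᵢ = cᵢ+dᵢ (unexposed), nᵢ = n₁ᵢ+n₀ᵢ.
Stratum 1 (Low): n₁ = 385, n₀ = 343, n = 728; a·n₀/n = 207·343/728 = 97.5288; c·n₁/n = 78·385/728 = 41.2500
Stratum 2 (Middle): n₁ = 147, n₀ = 229, n = 376; a·n₀/n = 89·229/376 = 54.2048; c·n₁/n = 54·147/376 = 21.1117
Stratum 3 (High): n₁ = 255, n₀ = 322, n = 577; a·n₀/n = 54·322/577 = 30.1352; c·n₁/n = 18·255/577 = 7.9549
RR_MH = (97.5288 + 54.2048 + 30.1352) / (41.2500 + 21.1117 + 7.9549) = 181.8688 / 70.3166 = 2.58643

2.586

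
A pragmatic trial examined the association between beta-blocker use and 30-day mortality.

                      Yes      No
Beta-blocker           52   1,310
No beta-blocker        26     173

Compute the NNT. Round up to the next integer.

Risk in treated group = 52/1362 = 0.03818; risk in control = 26/199 = 0.13065.
Absolute risk reduction = 0.13065 − 0.03818 = 0.09247
NNT = 1 / ARR = 1 / 0.09247 = 10.814 → round up → 11

11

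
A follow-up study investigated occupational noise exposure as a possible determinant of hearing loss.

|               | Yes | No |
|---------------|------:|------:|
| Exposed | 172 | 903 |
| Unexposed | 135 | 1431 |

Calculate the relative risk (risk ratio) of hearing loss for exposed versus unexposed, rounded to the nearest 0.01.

1.86

Cells: a = 172, b = 903, c = 135, d = 1431.
Risk in exposed = 172/1075 = 0.16000; risk in unexposed = 135/1566 = 0.08621.
RR = 0.16000 / 0.08621 = 1.85600
The risk among the exposed is 1.86 times that among the unexposed.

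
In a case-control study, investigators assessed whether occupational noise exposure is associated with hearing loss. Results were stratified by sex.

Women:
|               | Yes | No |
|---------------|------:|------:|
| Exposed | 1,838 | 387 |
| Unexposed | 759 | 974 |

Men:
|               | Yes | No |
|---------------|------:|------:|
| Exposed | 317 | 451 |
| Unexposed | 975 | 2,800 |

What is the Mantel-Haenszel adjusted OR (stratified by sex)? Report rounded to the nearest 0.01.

OR_MH = Σ(aᵢdᵢ/nᵢ) / Σ(bᵢcᵢ/nᵢ), where nᵢ is the stratum total.
Stratum 1 (Women): n = 3958; a·d/n = 1838·974/3958 = 452.3022; b·c/n = 387·759/3958 = 74.2125
Stratum 2 (Men): n = 4543; a·d/n = 317·2800/4543 = 195.3775; b·c/n = 451·975/4543 = 96.7918
OR_MH = (452.3022 + 195.3775) / (74.2125 + 96.7918) = 647.6797 / 171.0042 = 3.78751

3.79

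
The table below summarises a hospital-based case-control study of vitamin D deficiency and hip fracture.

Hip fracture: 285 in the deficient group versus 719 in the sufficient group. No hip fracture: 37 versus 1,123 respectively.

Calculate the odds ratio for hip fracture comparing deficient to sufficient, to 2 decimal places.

From the description: a = 285, b = 37, c = 719, d = 1123.
OR = (a·d)/(b·c) = (285 × 1123) / (37 × 719) = 320055 / 26603 = 12.03079
The odds of hip fracture are about 12.03 times as high in the deficient group.

12.03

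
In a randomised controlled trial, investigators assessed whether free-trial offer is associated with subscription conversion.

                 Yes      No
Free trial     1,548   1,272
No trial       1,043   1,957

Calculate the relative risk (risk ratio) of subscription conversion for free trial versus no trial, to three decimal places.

1.579

Cells: a = 1548, b = 1272, c = 1043, d = 1957.
Risk in exposed = 1548/2820 = 0.54894; risk in unexposed = 1043/3000 = 0.34767.
RR = 0.54894 / 0.34767 = 1.57892
The risk among the exposed is 1.58 times that among the unexposed.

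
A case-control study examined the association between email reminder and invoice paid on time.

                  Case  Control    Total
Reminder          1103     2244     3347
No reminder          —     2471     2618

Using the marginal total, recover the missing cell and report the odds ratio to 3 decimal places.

8.262

The missing cell is in the unexposed row: 2618 − 2471 = 147.
So a = 1103, b = 2244, c = 147, d = 2471.
OR = (a·d)/(b·c) = (1103 × 2471) / (2244 × 147) = 2725513 / 329868 = 8.26244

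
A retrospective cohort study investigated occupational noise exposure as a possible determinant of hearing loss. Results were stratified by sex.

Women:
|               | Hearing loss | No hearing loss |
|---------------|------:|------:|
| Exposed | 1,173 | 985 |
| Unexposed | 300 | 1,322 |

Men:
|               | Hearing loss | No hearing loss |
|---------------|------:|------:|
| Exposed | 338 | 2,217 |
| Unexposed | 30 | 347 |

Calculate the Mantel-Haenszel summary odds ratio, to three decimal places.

OR_MH = Σ(aᵢdᵢ/nᵢ) / Σ(bᵢcᵢ/nᵢ), where nᵢ is the stratum total.
Stratum 1 (Women): n = 3780; a·d/n = 1173·1322/3780 = 410.2397; b·c/n = 985·300/3780 = 78.1746
Stratum 2 (Men): n = 2932; a·d/n = 338·347/2932 = 40.0020; b·c/n = 2217·30/2932 = 22.6842
OR_MH = (410.2397 + 40.0020) / (78.1746 + 22.6842) = 450.2417 / 100.8588 = 4.46408

4.464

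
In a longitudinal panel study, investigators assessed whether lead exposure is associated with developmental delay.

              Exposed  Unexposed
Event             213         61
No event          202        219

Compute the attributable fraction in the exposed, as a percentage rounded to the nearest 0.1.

57.6

Reading the table with exposure as columns: a = 213 (Exposed, case), b = 202 (Exposed, non-case), c = 61 (Unexposed, case), d = 219.
Risk in exposed = 213/415 = 0.51325; risk in unexposed = 61/280 = 0.21786.
RR = 0.51325/0.21786 = 2.35592
AR% = (RR − 1)/RR × 100 = (2.35592 − 1)/2.35592 × 100 = 57.5537%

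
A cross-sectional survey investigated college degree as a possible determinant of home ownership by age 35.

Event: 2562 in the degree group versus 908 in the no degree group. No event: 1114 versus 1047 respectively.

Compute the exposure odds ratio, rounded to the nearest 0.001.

2.652

From the description: a = 2562, b = 1114, c = 908, d = 1047.
OR = (a·d)/(b·c) = (2562 × 1047) / (1114 × 908) = 2682414 / 1011512 = 2.65189
The odds of home ownership by age 35 are about 2.65 times as high in the degree group.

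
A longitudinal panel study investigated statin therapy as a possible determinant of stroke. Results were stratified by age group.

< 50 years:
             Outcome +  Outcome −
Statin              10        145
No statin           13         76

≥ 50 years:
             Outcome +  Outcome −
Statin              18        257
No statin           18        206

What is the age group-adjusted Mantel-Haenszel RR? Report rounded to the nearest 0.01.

0.65

RR_MH = Σ(aᵢ·n₀ᵢ/nᵢ) / Σ(cᵢ·n₁ᵢ/nᵢ), with n₁ᵢ = aᵢ+bᵢ (exposed), n₀ᵢ = cᵢ+dᵢ (unexposed), nᵢ = n₁ᵢ+n₀ᵢ.
Stratum 1 (< 50 years): n₁ = 155, n₀ = 89, n = 244; a·n₀/n = 10·89/244 = 3.6475; c·n₁/n = 13·155/244 = 8.2582
Stratum 2 (≥ 50 years): n₁ = 275, n₀ = 224, n = 499; a·n₀/n = 18·224/499 = 8.0802; c·n₁/n = 18·275/499 = 9.9198
RR_MH = (3.6475 + 8.0802) / (8.2582 + 9.9198) = 11.7277 / 18.1780 = 0.64516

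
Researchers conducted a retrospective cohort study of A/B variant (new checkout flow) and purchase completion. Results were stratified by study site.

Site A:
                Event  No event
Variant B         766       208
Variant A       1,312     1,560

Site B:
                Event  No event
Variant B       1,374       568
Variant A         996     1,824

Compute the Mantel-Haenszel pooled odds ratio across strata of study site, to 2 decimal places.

4.41

OR_MH = Σ(aᵢdᵢ/nᵢ) / Σ(bᵢcᵢ/nᵢ), where nᵢ is the stratum total.
Stratum 1 (Site A): n = 3846; a·d/n = 766·1560/3846 = 310.7020; b·c/n = 208·1312/3846 = 70.9558
Stratum 2 (Site B): n = 4762; a·d/n = 1374·1824/4762 = 526.2864; b·c/n = 568·996/4762 = 118.8005
OR_MH = (310.7020 + 526.2864) / (70.9558 + 118.8005) = 836.9885 / 189.7563 = 4.41086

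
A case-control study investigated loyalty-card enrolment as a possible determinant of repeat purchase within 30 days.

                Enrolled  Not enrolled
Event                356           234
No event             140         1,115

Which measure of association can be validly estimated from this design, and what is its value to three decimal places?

Reading the table with exposure as columns: a = 356 (Enrolled, case), b = 140 (Enrolled, non-case), c = 234 (Not enrolled, case), d = 1115.
This is a case-control study: participants were sampled on outcome status, so risks in the source population cannot be estimated directly — relative risk is not valid here. The odds ratio is the appropriate measure.
OR = (a·d)/(b·c) = (356 × 1115) / (140 × 234) = 396940 / 32760 = 12.11661

12.117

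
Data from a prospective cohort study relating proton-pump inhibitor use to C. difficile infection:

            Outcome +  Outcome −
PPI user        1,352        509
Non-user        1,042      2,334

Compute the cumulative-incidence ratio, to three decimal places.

2.354

Cells: a = 1352, b = 509, c = 1042, d = 2334.
Risk in exposed = 1352/1861 = 0.72649; risk in unexposed = 1042/3376 = 0.30865.
RR = 0.72649 / 0.30865 = 2.35378
The risk among the exposed is 2.35 times that among the unexposed.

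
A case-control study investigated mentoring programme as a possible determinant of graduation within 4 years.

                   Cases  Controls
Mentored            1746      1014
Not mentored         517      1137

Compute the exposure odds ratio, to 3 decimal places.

Cells: a = 1746, b = 1014, c = 517, d = 1137.
OR = (a·d)/(b·c) = (1746 × 1137) / (1014 × 517) = 1985202 / 524238 = 3.78683
The odds of graduation within 4 years are about 3.79 times as high in the mentored group.

3.787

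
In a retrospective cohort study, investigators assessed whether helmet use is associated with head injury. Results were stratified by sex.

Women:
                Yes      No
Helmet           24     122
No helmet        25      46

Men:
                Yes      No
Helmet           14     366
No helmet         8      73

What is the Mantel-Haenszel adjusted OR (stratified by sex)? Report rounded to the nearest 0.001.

OR_MH = Σ(aᵢdᵢ/nᵢ) / Σ(bᵢcᵢ/nᵢ), where nᵢ is the stratum total.
Stratum 1 (Women): n = 217; a·d/n = 24·46/217 = 5.0876; b·c/n = 122·25/217 = 14.0553
Stratum 2 (Men): n = 461; a·d/n = 14·73/461 = 2.2169; b·c/n = 366·8/461 = 6.3514
OR_MH = (5.0876 + 2.2169) / (14.0553 + 6.3514) = 7.3045 / 20.4067 = 0.35794

0.358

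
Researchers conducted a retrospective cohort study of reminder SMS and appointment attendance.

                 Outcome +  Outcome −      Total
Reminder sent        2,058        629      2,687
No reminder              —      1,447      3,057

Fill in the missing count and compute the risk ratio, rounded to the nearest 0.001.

The missing cell is in the unexposed row: 3057 − 1447 = 1610.
So a = 2058, b = 629, c = 1610, d = 1447.
RR = [a/(a+b)] / [c/(c+d)] = (2058/2687) / (1610/3057) = 0.76591/0.52666 = 1.45428

1.454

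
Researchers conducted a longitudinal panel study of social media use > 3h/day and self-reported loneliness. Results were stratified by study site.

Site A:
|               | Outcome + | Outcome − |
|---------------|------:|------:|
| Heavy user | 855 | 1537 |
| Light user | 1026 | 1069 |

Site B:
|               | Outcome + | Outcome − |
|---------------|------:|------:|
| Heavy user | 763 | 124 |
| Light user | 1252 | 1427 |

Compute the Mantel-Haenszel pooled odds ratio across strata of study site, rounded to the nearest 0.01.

OR_MH = Σ(aᵢdᵢ/nᵢ) / Σ(bᵢcᵢ/nᵢ), where nᵢ is the stratum total.
Stratum 1 (Site A): n = 4487; a·d/n = 855·1069/4487 = 203.6985; b·c/n = 1537·1026/4487 = 351.4513
Stratum 2 (Site B): n = 3566; a·d/n = 763·1427/3566 = 305.3284; b·c/n = 124·1252/3566 = 43.5356
OR_MH = (203.6985 + 305.3284) / (351.4513 + 43.5356) = 509.0268 / 394.9869 = 1.28872

1.29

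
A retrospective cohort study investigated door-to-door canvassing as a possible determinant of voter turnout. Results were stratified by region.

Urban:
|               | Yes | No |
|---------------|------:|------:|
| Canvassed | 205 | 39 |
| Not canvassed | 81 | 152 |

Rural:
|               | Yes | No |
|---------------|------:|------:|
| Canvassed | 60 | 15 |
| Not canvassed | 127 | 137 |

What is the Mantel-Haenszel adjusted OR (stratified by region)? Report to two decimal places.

7.32

OR_MH = Σ(aᵢdᵢ/nᵢ) / Σ(bᵢcᵢ/nᵢ), where nᵢ is the stratum total.
Stratum 1 (Urban): n = 477; a·d/n = 205·152/477 = 65.3249; b·c/n = 39·81/477 = 6.6226
Stratum 2 (Rural): n = 339; a·d/n = 60·137/339 = 24.2478; b·c/n = 15·127/339 = 5.6195
OR_MH = (65.3249 + 24.2478) / (6.6226 + 5.6195) = 89.5727 / 12.2421 = 7.31677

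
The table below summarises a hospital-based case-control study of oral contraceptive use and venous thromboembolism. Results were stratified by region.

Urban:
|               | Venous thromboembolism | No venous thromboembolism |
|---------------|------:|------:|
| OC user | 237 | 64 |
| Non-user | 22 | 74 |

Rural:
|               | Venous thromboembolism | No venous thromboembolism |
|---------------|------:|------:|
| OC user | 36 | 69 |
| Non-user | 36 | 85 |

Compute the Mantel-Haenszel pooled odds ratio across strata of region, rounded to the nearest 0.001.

OR_MH = Σ(aᵢdᵢ/nᵢ) / Σ(bᵢcᵢ/nᵢ), where nᵢ is the stratum total.
Stratum 1 (Urban): n = 397; a·d/n = 237·74/397 = 44.1763; b·c/n = 64·22/397 = 3.5466
Stratum 2 (Rural): n = 226; a·d/n = 36·85/226 = 13.5398; b·c/n = 69·36/226 = 10.9912
OR_MH = (44.1763 + 13.5398) / (3.5466 + 10.9912) = 57.7161 / 14.5377 = 3.97009

3.970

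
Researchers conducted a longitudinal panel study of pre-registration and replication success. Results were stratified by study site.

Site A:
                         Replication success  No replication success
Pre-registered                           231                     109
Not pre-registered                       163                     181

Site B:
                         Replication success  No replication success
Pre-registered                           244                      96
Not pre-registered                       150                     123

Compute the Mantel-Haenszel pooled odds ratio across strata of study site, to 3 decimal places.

2.225

OR_MH = Σ(aᵢdᵢ/nᵢ) / Σ(bᵢcᵢ/nᵢ), where nᵢ is the stratum total.
Stratum 1 (Site A): n = 684; a·d/n = 231·181/684 = 61.1272; b·c/n = 109·163/684 = 25.9751
Stratum 2 (Site B): n = 613; a·d/n = 244·123/613 = 48.9592; b·c/n = 96·150/613 = 23.4910
OR_MH = (61.1272 + 48.9592) / (25.9751 + 23.4910) = 110.0864 / 49.4662 = 2.22549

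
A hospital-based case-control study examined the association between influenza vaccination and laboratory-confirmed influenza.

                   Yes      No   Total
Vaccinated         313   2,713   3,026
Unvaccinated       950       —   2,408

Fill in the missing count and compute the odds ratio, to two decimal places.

The missing cell is in the unexposed row: 2408 − 950 = 1458.
So a = 313, b = 2713, c = 950, d = 1458.
OR = (a·d)/(b·c) = (313 × 1458) / (2713 × 950) = 456354 / 2577350 = 0.17706

0.18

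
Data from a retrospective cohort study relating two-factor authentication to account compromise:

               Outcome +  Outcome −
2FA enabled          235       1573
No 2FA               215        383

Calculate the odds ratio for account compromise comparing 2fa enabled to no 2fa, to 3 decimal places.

0.266

Cells: a = 235, b = 1573, c = 215, d = 383.
OR = (a·d)/(b·c) = (235 × 383) / (1573 × 215) = 90005 / 338195 = 0.26613
Exposure is associated with lower odds of account compromise (OR = 0.27 < 1).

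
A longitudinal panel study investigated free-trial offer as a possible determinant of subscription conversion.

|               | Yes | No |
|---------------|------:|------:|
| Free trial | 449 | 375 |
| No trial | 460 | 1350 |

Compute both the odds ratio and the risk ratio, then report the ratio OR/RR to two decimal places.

1.64

Cells: a = 449, b = 375, c = 460, d = 1350.
OR = (449·1350)/(375·460) = 606150/172500 = 3.51391
Risk in exposed = 449/824 = 0.54490; risk in unexposed = 460/1810 = 0.25414; RR = 2.14407
OR/RR = 3.51391 / 2.14407 = 1.63890
The outcome is not rare, so the OR lies further from 1 than the RR.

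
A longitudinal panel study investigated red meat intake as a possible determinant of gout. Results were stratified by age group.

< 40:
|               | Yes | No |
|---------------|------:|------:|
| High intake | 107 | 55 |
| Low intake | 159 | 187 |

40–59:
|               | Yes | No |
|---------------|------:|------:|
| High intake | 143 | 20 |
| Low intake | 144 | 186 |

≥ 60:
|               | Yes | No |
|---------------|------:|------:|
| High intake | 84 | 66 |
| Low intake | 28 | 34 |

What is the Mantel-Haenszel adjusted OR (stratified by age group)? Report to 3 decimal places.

3.362

OR_MH = Σ(aᵢdᵢ/nᵢ) / Σ(bᵢcᵢ/nᵢ), where nᵢ is the stratum total.
Stratum 1 (< 40): n = 508; a·d/n = 107·187/508 = 39.3878; b·c/n = 55·159/508 = 17.2146
Stratum 2 (40–59): n = 493; a·d/n = 143·186/493 = 53.9513; b·c/n = 20·144/493 = 5.8418
Stratum 3 (≥ 60): n = 212; a·d/n = 84·34/212 = 13.4717; b·c/n = 66·28/212 = 8.7170
OR_MH = (39.3878 + 53.9513 + 13.4717) / (17.2146 + 5.8418 + 8.7170) = 106.8108 / 31.7733 = 3.36165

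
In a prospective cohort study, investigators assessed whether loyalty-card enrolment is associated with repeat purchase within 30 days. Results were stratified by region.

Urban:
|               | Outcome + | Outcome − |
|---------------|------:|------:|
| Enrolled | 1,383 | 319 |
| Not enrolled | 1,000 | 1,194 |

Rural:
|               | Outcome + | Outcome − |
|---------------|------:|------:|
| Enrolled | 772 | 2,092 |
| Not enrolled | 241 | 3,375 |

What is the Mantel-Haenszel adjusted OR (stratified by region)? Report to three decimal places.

5.172

OR_MH = Σ(aᵢdᵢ/nᵢ) / Σ(bᵢcᵢ/nᵢ), where nᵢ is the stratum total.
Stratum 1 (Urban): n = 3896; a·d/n = 1383·1194/3896 = 423.8455; b·c/n = 319·1000/3896 = 81.8789
Stratum 2 (Rural): n = 6480; a·d/n = 772·3375/6480 = 402.0833; b·c/n = 2092·241/6480 = 77.8043
OR_MH = (423.8455 + 402.0833) / (81.8789 + 77.8043) = 825.9288 / 159.6832 = 5.17230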